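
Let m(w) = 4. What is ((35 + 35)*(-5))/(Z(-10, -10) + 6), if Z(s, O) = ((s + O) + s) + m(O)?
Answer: 35/2 ≈ 17.500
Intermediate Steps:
Z(s, O) = 4 + O + 2*s (Z(s, O) = ((s + O) + s) + 4 = ((O + s) + s) + 4 = (O + 2*s) + 4 = 4 + O + 2*s)
((35 + 35)*(-5))/(Z(-10, -10) + 6) = ((35 + 35)*(-5))/((4 - 10 + 2*(-10)) + 6) = (70*(-5))/((4 - 10 - 20) + 6) = -350/(-26 + 6) = -350/(-20) = -350*(-1/20) = 35/2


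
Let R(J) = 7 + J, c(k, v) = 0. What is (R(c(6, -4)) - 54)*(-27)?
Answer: 1269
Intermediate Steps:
(R(c(6, -4)) - 54)*(-27) = ((7 + 0) - 54)*(-27) = (7 - 54)*(-27) = -47*(-27) = 1269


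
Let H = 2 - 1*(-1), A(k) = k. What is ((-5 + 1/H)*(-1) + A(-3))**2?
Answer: 25/9 ≈ 2.7778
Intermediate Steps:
H = 3 (H = 2 + 1 = 3)
((-5 + 1/H)*(-1) + A(-3))**2 = ((-5 + 1/3)*(-1) - 3)**2 = (-14/3*(-1) - 3)**2 = (14/3 - 3)**2 = (5/3)**2 = 25/9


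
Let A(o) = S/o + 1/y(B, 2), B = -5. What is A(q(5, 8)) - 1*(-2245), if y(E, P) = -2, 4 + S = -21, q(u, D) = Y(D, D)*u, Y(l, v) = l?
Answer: 17951/8 ≈ 2243.9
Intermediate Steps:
q(u, D) = D*u
S = -25 (S = -4 - 21 = -25)
A(o) = -½ - 25/o (A(o) = -25/o + 1/(-2) = -25/o + 1*(-½) = -25/o - ½ = -½ - 25/o)
A(q(5, 8)) - 1*(-2245) = (-50 - 8*5)/(2*((8*5))) - 1*(-2245) = (½)*(-50 - 1*40)/40 + 2245 = (½)*(1/40)*(-50 - 40) + 2245 = (½)*(1/40)*(-90) + 2245 = -9/8 + 2245 = 17951/8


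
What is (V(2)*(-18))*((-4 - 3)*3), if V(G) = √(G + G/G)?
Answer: 378*√3 ≈ 654.71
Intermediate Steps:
V(G) = √(1 + G) (V(G) = √(G + 1) = √(1 + G))
(V(2)*(-18))*((-4 - 3)*3) = (√(1 + 2)*(-18))*((-4 - 3)*3) = (√3*(-18))*(-7*3) = -18*√3*(-21) = 378*√3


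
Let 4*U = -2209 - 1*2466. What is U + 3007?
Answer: 7353/4 ≈ 1838.3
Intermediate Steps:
U = -4675/4 (U = (-2209 - 1*2466)/4 = (-2209 - 2466)/4 = (¼)*(-4675) = -4675/4 ≈ -1168.8)
U + 3007 = -4675/4 + 3007 = 7353/4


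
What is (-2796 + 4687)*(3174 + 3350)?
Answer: 12336884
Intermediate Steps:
(-2796 + 4687)*(3174 + 3350) = 1891*6524 = 12336884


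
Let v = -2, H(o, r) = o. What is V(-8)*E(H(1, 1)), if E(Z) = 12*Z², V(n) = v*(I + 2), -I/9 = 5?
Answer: 1032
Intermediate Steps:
I = -45 (I = -9*5 = -45)
V(n) = 86 (V(n) = -2*(-45 + 2) = -2*(-43) = 86)
V(-8)*E(H(1, 1)) = 86*(12*1²) = 86*(12*1) = 86*12 = 1032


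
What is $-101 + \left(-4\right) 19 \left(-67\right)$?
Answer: $4991$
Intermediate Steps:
$-101 + \left(-4\right) 19 \left(-67\right) = -101 - -5092 = -101 + 5092 = 4991$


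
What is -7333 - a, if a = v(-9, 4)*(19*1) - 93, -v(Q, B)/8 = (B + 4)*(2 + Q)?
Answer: -15752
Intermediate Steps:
v(Q, B) = -8*(2 + Q)*(4 + B) (v(Q, B) = -8*(B + 4)*(2 + Q) = -8*(4 + B)*(2 + Q) = -8*(2 + Q)*(4 + B))
a = 8419 (a = (-64 - 32*(-9) - 16*4 - 8*4*(-9))*(19*1) - 93 = (-64 + 288 - 64 + 288)*19 - 93 = 448*19 - 93 = 8512 - 93 = 8419)
-7333 - a = -7333 - 1*8419 = -7333 - 8419 = -15752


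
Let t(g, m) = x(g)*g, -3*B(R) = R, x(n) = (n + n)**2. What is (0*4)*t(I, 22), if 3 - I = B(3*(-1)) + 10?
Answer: 0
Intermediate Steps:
x(n) = 4*n**2 (x(n) = (2*n)**2 = 4*n**2)
B(R) = -R/3
I = -8 (I = 3 - (-(-1) + 10) = 3 - (-1/3*(-3) + 10) = 3 - (1 + 10) = 3 - 1*11 = 3 - 11 = -8)
t(g, m) = 4*g**3 (t(g, m) = (4*g**2)*g = 4*g**3)
(0*4)*t(I, 22) = (0*4)*(4*(-8)**3) = 0*(4*(-512)) = 0*(-2048) = 0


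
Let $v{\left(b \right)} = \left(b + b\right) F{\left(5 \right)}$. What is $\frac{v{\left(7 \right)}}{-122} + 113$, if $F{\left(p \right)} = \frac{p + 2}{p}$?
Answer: $\frac{34416}{305} \approx 112.84$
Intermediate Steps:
$F{\left(p \right)} = \frac{2 + p}{p}$
$v{\left(b \right)} = \frac{14 b}{5}$ ($v{\left(b \right)} = \left(b + b\right) \frac{2 + 5}{5} = 2 b \frac{1}{5} \cdot 7 = 2 b \frac{7}{5} = \frac{14 b}{5}$)
$\frac{v{\left(7 \right)}}{-122} + 113 = \frac{\frac{14}{5} \cdot 7}{-122} + 113 = \left(- \frac{1}{122}\right) \frac{98}{5} + 113 = - \frac{49}{305} + 113 = \frac{34416}{305}$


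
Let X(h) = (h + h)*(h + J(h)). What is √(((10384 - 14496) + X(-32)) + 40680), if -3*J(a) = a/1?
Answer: 10*√3414/3 ≈ 194.76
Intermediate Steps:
J(a) = -a/3 (J(a) = -a/(3*1) = -a/3)
X(h) = 4*h²/3 (X(h) = (h + h)*(h - h/3) = (2*h)*(2*h/3) = 4*h²/3)
√(((10384 - 14496) + X(-32)) + 40680) = √(((10384 - 14496) + (4/3)*(-32)²) + 40680) = √((-4112 + (4/3)*1024) + 40680) = √((-4112 + 4096/3) + 40680) = √(-8240/3 + 40680) = √(113800/3) = 10*√3414/3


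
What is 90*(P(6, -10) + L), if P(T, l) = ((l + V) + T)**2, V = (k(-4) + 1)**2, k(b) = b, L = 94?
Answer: 10710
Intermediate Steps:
V = 9 (V = (-4 + 1)**2 = (-3)**2 = 9)
P(T, l) = (9 + T + l)**2 (P(T, l) = ((l + 9) + T)**2 = ((9 + l) + T)**2 = (9 + T + l)**2)
90*(P(6, -10) + L) = 90*((9 + 6 - 10)**2 + 94) = 90*(5**2 + 94) = 90*(25 + 94) = 90*119 = 10710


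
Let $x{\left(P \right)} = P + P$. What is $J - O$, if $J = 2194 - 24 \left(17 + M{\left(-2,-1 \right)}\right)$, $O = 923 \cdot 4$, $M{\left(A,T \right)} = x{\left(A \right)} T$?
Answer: $-2002$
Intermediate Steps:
$x{\left(P \right)} = 2 P$
$M{\left(A,T \right)} = 2 A T$
$O = 3692$
$J = 1690$ ($J = 2194 - 24 \left(17 + 2 \left(-2\right) \left(-1\right)\right) = 2194 - 24 \left(17 + 4\right) = 2194 - 504 = 1690$)
$J - O = 1690 - 3692 = -2002$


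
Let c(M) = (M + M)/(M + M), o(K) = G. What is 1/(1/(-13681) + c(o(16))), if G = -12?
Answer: 13681/13680 ≈ 1.0001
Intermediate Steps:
o(K) = -12
c(M) = 1 (c(M) = (2*M)/((2*M)) = (2*M)*(1/(2*M)) = 1)
1/(1/(-13681) + c(o(16))) = 1/(1/(-13681) + 1) = 1/(-1/13681 + 1) = 1/(13680/13681) = 13681/13680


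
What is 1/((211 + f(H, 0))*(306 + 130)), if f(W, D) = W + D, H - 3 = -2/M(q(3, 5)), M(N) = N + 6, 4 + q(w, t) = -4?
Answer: 1/93740 ≈ 1.0668e-5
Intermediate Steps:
q(w, t) = -8 (q(w, t) = -4 - 4 = -8)
M(N) = 6 + N
H = 4 (H = 3 - 2/(6 - 8) = 3 - 2/(-2) = 3 - 2*(-½) = 3 + 1 = 4)
f(W, D) = D + W
1/((211 + f(H, 0))*(306 + 130)) = 1/((211 + (0 + 4))*(306 + 130)) = 1/((211 + 4)*436) = 1/(215*436) = 1/93740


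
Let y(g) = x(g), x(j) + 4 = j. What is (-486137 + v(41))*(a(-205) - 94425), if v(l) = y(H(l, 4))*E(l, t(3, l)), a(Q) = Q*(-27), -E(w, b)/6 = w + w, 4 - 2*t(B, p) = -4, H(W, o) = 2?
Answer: 43125250170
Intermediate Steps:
x(j) = -4 + j
y(g) = -4 + g
t(B, p) = 4 (t(B, p) = 2 - ½*(-4) = 2 + 2 = 4)
E(w, b) = -12*w (E(w, b) = -6*(w + w) = -12*w)
a(Q) = -27*Q
v(l) = 24*l (v(l) = (-4 + 2)*(-12*l) = -(-24)*l = 24*l)
(-486137 + v(41))*(a(-205) - 94425) = (-486137 + 24*41)*(-27*(-205) - 94425) = (-486137 + 984)*(5535 - 94425) = -485153*(-88890) = 43125250170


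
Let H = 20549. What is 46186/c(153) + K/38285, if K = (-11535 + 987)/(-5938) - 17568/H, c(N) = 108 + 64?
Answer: 53939874996434329/200875972542310 ≈ 268.52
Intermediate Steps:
c(N) = 172
K = 56216034/61009981 (K = (-11535 + 987)/(-5938) - 17568/20549 = -10548*(-1/5938) - 17568*1/20549 = 5274/2969 - 17568/20549 = 56216034/61009981 ≈ 0.92142)
46186/c(153) + K/38285 = 46186/172 + (56216034/61009981)/38285 = 46186*(1/172) + (56216034/61009981)*(1/38285) = 23093/86 + 56216034/2335767122585 = 53939874996434329/200875972542310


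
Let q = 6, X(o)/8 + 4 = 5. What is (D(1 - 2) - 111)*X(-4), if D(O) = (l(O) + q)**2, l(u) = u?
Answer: -688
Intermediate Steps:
X(o) = 8 (X(o) = -32 + 8*5 = -32 + 40 = 8)
D(O) = (6 + O)**2 (D(O) = (O + 6)**2 = (6 + O)**2)
(D(1 - 2) - 111)*X(-4) = ((6 + (1 - 2))**2 - 111)*8 = ((6 - 1)**2 - 111)*8 = (5**2 - 111)*8 = (25 - 111)*8 = -86*8 = -688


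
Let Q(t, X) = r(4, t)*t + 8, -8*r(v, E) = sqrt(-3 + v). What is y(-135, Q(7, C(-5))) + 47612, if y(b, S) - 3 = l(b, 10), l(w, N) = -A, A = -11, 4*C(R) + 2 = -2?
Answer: 47626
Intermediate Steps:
r(v, E) = -sqrt(-3 + v)/8
C(R) = -1 (C(R) = -1/2 + (1/4)*(-2) = -1/2 - 1/2 = -1)
Q(t, X) = 8 - t/8 (Q(t, X) = (-sqrt(-3 + 4)/8)*t + 8 = (-sqrt(1)/8)*t + 8 = (-1/8*1)*t + 8 = -t/8 + 8 = 8 - t/8)
l(w, N) = 11 (l(w, N) = -1*(-11) = 11)
y(b, S) = 14 (y(b, S) = 3 + 11 = 14)
y(-135, Q(7, C(-5))) + 47612 = 14 + 47612 = 47626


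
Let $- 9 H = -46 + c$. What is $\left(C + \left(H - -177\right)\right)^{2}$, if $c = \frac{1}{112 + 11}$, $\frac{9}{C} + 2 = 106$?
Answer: $\frac{439990352546809}{13254456384} \approx 33196.0$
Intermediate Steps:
$C = \frac{9}{104}$ ($C = \frac{9}{-2 + 106} = \frac{9}{104} \approx 0.086538$)
$c = \frac{1}{123} \approx 0.0081301$
$H = \frac{5657}{1107}$ ($H = - \frac{-46 + \frac{1}{123}}{9} = \left(- \frac{1}{9}\right) \left(- \frac{5657}{123}\right) = \frac{5657}{1107} \approx 5.1102$)
$\left(C + \left(H - -177\right)\right)^{2} = \left(\frac{9}{104} + \left(\frac{5657}{1107} - -177\right)\right)^{2} = \left(\frac{9}{104} + \left(\frac{5657}{1107} + 177\right)\right)^{2} = \left(\frac{9}{104} + \frac{201596}{1107}\right)^{2} = \left(\frac{20975947}{115128}\right)^{2} = \frac{439990352546809}{13254456384}$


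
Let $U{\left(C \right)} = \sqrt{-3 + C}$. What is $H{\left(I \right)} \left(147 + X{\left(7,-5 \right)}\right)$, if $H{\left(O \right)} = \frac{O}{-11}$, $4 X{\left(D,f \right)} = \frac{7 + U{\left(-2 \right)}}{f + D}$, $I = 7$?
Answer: $- \frac{8281}{88} - \frac{7 i \sqrt{5}}{88} \approx -94.102 - 0.17787 i$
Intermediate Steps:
$X{\left(D,f \right)} = \frac{7 + i \sqrt{5}}{4 \left(D + f\right)}$ ($X{\left(D,f \right)} = \frac{\left(7 + \sqrt{-3 - 2}\right) \frac{1}{f + D}}{4} = \frac{\left(7 + \sqrt{-5}\right) \frac{1}{D + f}}{4} = \frac{\left(7 + i \sqrt{5}\right) \frac{1}{D + f}}{4} = \frac{\frac{1}{D + f} \left(7 + i \sqrt{5}\right)}{4} = \frac{7 + i \sqrt{5}}{4 \left(D + f\right)}$)
$H{\left(O \right)} = - \frac{O}{11}$ ($H{\left(O \right)} = O \left(- \frac{1}{11}\right) = - \frac{O}{11}$)
$H{\left(I \right)} \left(147 + X{\left(7,-5 \right)}\right) = \left(- \frac{1}{11}\right) 7 \left(147 + \frac{7 + i \sqrt{5}}{4 \left(7 - 5\right)}\right) = - \frac{7 \left(147 + \frac{7 + i \sqrt{5}}{4 \cdot 2}\right)}{11} = - \frac{7 \left(147 + \frac{1}{4} \cdot \frac{1}{2} \left(7 + i \sqrt{5}\right)\right)}{11} = - \frac{7 \left(147 + \left(\frac{7}{8} + \frac{i \sqrt{5}}{8}\right)\right)}{11} = - \frac{7 \left(\frac{1183}{8} + \frac{i \sqrt{5}}{8}\right)}{11} = - \frac{8281}{88} - \frac{7 i \sqrt{5}}{88}$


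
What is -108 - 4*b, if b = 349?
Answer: -1504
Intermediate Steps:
-108 - 4*b = -108 - 4*349 = -108 - 1396 = -1504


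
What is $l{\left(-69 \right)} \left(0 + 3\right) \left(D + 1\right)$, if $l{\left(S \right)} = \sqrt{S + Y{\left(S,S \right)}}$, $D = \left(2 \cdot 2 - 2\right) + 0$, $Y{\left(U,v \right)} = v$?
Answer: $9 i \sqrt{138} \approx 105.73 i$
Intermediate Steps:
$D = 2$ ($D = \left(4 - 2\right) + 0 = 2 + 0 = 2$)
$l{\left(S \right)} = \sqrt{2} \sqrt{S}$ ($l{\left(S \right)} = \sqrt{S + S} = \sqrt{2 S} = \sqrt{2} \sqrt{S}$)
$l{\left(-69 \right)} \left(0 + 3\right) \left(D + 1\right) = \sqrt{2} \sqrt{-69} \left(0 + 3\right) \left(2 + 1\right) = \sqrt{2} i \sqrt{69} \cdot 3 \cdot 3 = i \sqrt{138} \cdot 9 = 9 i \sqrt{138}$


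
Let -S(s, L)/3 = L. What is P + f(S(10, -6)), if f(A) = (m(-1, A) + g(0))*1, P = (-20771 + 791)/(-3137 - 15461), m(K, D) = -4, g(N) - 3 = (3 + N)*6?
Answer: 168073/9299 ≈ 18.074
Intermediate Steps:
S(s, L) = -3*L
g(N) = 21 + 6*N (g(N) = 3 + (3 + N)*6 = 3 + (18 + 6*N) = 21 + 6*N)
P = 9990/9299 (P = -19980/(-18598) = -19980*(-1/18598) = 9990/9299 ≈ 1.0743)
f(A) = 17 (f(A) = (-4 + (21 + 6*0))*1 = (-4 + (21 + 0))*1 = (-4 + 21)*1 = 17*1 = 17)
P + f(S(10, -6)) = 9990/9299 + 17 = 168073/9299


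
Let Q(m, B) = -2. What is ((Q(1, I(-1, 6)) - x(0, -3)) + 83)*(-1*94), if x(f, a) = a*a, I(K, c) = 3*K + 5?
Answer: -6768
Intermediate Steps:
I(K, c) = 5 + 3*K
x(f, a) = a**2
((Q(1, I(-1, 6)) - x(0, -3)) + 83)*(-1*94) = ((-2 - 1*(-3)**2) + 83)*(-1*94) = ((-2 - 1*9) + 83)*(-94) = ((-2 - 9) + 83)*(-94) = (-11 + 83)*(-94) = 72*(-94) = -6768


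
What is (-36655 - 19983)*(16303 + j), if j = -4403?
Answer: -673992200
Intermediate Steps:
(-36655 - 19983)*(16303 + j) = (-36655 - 19983)*(16303 - 4403) = -56638*11900 = -673992200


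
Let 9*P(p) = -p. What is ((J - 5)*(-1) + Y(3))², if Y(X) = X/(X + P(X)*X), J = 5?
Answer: 9/4 ≈ 2.2500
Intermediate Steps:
P(p) = -p/9 (P(p) = (-p)/9 = -p/9)
Y(X) = X/(X - X²/9) (Y(X) = X/(X + (-X/9)*X) = X/(X - X²/9))
((J - 5)*(-1) + Y(3))² = ((5 - 5)*(-1) - 9/(-9 + 3))² = (0*(-1) - 9/(-6))² = (0 - 9*(-⅙))² = (0 + 3/2)² = (3/2)² = 9/4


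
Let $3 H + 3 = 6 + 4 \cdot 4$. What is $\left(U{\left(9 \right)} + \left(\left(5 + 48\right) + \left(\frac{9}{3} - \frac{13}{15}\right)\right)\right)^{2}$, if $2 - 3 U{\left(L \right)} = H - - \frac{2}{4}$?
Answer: $\frac{23203489}{8100} \approx 2864.6$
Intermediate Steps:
$H = \frac{19}{3}$ ($H = -1 + \frac{6 + 4 \cdot 4}{3} = -1 + \frac{6 + 16}{3} = -1 + \frac{1}{3} \cdot 22 = -1 + \frac{22}{3} = \frac{19}{3} \approx 6.3333$)
$U{\left(L \right)} = - \frac{29}{18}$ ($U{\left(L \right)} = \frac{2}{3} - \frac{\frac{19}{3} - - \frac{2}{4}}{3} = \frac{2}{3} - \frac{\frac{19}{3} - \left(-2\right) \frac{1}{4}}{3} = \frac{2}{3} - \frac{\frac{19}{3} - - \frac{1}{2}}{3} = \frac{2}{3} - \frac{\frac{19}{3} + \frac{1}{2}}{3} = \frac{2}{3} - \frac{41}{18} = - \frac{29}{18}$)
$\left(U{\left(9 \right)} + \left(\left(5 + 48\right) + \left(\frac{9}{3} - \frac{13}{15}\right)\right)\right)^{2} = \left(- \frac{29}{18} + \left(\left(5 + 48\right) + \left(\frac{9}{3} - \frac{13}{15}\right)\right)\right)^{2} = \left(- \frac{29}{18} + \left(53 + \left(9 \cdot \frac{1}{3} - \frac{13}{15}\right)\right)\right)^{2} = \left(- \frac{29}{18} + \left(53 + \left(3 - \frac{13}{15}\right)\right)\right)^{2} = \left(- \frac{29}{18} + \left(53 + \frac{32}{15}\right)\right)^{2} = \left(- \frac{29}{18} + \frac{827}{15}\right)^{2} = \left(\frac{4817}{90}\right)^{2} = \frac{23203489}{8100}$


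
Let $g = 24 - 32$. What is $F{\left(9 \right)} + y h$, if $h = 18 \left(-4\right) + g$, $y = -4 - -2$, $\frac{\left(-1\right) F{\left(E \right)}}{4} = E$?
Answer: $124$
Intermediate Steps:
$F{\left(E \right)} = - 4 E$
$g = -8$ ($g = 24 - 32 = -8$)
$y = -2$ ($y = -4 + 2 = -2$)
$h = -80$ ($h = 18 \left(-4\right) - 8 = -72 - 8 = -80$)
$F{\left(9 \right)} + y h = \left(-4\right) 9 - -160 = -36 + 160 = 124$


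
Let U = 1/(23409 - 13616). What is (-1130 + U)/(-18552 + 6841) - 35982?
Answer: -4126614217097/114685823 ≈ -35982.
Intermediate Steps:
U = 1/9793 ≈ 0.00010211
(-1130 + U)/(-18552 + 6841) - 35982 = (-1130 + 1/9793)/(-18552 + 6841) - 35982 = -11066089/9793/(-11711) - 35982 = -11066089/9793*(-1/11711) - 35982 = 11066089/114685823 - 35982 = -4126614217097/114685823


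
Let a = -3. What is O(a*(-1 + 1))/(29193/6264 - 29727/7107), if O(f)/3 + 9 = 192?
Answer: 2715613128/2362747 ≈ 1149.3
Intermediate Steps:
O(f) = 549 (O(f) = -27 + 3*192 = -27 + 576 = 549)
O(a*(-1 + 1))/(29193/6264 - 29727/7107) = 549/(29193/6264 - 29727/7107) = 549/(29193*(1/6264) - 29727*1/7107) = 549/(9731/2088 - 9909/2369) = 549/(2362747/4946472) = 549*(4946472/2362747) = 2715613128/2362747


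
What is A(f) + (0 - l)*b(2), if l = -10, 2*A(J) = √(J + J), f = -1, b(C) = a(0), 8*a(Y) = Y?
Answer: I*√2/2 ≈ 0.70711*I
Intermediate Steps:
a(Y) = Y/8
b(C) = 0 (b(C) = (⅛)*0 = 0)
A(J) = √2*√J/2 (A(J) = √(J + J)/2 = √(2*J)/2 = (√2*√J)/2 = √2*√J/2)
A(f) + (0 - l)*b(2) = √2*√(-1)/2 + (0 - 1*(-10))*0 = √2*I/2 + (0 + 10)*0 = I*√2/2 + 10*0 = I*√2/2 + 0 = I*√2/2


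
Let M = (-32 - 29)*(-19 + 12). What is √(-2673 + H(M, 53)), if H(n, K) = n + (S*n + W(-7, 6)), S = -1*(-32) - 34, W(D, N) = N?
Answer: I*√3094 ≈ 55.624*I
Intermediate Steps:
S = -2 (S = 32 - 34 = -2)
M = 427 (M = -61*(-7) = 427)
H(n, K) = 6 - n (H(n, K) = n + (-2*n + 6) = n + (6 - 2*n) = 6 - n)
√(-2673 + H(M, 53)) = √(-2673 + (6 - 1*427)) = √(-2673 + (6 - 427)) = √(-2673 - 421) = √(-3094) = I*√3094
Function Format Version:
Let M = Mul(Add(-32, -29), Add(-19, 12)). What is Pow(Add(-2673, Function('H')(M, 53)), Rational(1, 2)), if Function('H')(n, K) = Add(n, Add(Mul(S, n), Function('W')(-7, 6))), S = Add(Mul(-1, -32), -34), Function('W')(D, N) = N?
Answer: Mul(I, Pow(3094, Rational(1, 2))) ≈ Mul(55.624, I)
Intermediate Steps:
S = -2 (S = Add(32, -34) = -2)
M = 427 (M = Mul(-61, -7) = 427)
Function('H')(n, K) = Add(6, Mul(-1, n)) (Function('H')(n, K) = Add(n, Add(Mul(-2, n), 6)) = Add(n, Add(6, Mul(-2, n))) = Add(6, Mul(-1, n)))
Pow(Add(-2673, Function('H')(M, 53)), Rational(1, 2)) = Pow(Add(-2673, Add(6, Mul(-1, 427))), Rational(1, 2)) = Pow(Add(-2673, Add(6, -427)), Rational(1, 2)) = Pow(Add(-2673, -421), Rational(1, 2)) = Pow(-3094, Rational(1, 2)) = Mul(I, Pow(3094, Rational(1, 2)))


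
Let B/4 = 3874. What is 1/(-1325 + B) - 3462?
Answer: -49060001/14171 ≈ -3462.0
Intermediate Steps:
B = 15496 (B = 4*3874 = 15496)
1/(-1325 + B) - 3462 = 1/(-1325 + 15496) - 3462 = 1/14171 - 3462 = -49060001/14171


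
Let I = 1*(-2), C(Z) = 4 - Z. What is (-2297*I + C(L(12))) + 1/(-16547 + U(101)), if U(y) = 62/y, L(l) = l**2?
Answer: 7443457889/1671185 ≈ 4454.0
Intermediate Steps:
I = -2
(-2297*I + C(L(12))) + 1/(-16547 + U(101)) = (-2297*(-2) + (4 - 1*12**2)) + 1/(-16547 + 62/101) = (4594 + (4 - 1*144)) + 1/(-16547 + 62*(1/101)) = (4594 + (4 - 144)) + 1/(-16547 + 62/101) = (4594 - 140) + 1/(-1671185/101) = 4454 - 101/1671185 = 7443457889/1671185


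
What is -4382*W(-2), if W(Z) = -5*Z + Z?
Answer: -35056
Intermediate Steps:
W(Z) = -4*Z
-4382*W(-2) = -(-17528)*(-2) = -4382*8 = -35056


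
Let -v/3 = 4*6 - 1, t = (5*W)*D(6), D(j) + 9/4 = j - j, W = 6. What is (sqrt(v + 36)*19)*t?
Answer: -2565*I*sqrt(33)/2 ≈ -7367.4*I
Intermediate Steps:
D(j) = -9/4 (D(j) = -9/4 + (j - j) = -9/4 + 0 = -9/4)
t = -135/2 (t = (5*6)*(-9/4) = 30*(-9/4) = -135/2 ≈ -67.500)
v = -69 (v = -3*(4*6 - 1) = -3*(24 - 1) = -3*23 = -69)
(sqrt(v + 36)*19)*t = (sqrt(-69 + 36)*19)*(-135/2) = (sqrt(-33)*19)*(-135/2) = ((I*sqrt(33))*19)*(-135/2) = (19*I*sqrt(33))*(-135/2) = -2565*I*sqrt(33)/2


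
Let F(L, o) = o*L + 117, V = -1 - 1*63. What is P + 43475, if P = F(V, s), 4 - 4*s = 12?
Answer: 43720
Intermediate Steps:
s = -2 (s = 1 - ¼*12 = 1 - 3 = -2)
V = -64 (V = -1 - 63 = -64)
F(L, o) = 117 + L*o (F(L, o) = L*o + 117 = 117 + L*o)
P = 245 (P = 117 - 64*(-2) = 117 + 128 = 245)
P + 43475 = 245 + 43475 = 43720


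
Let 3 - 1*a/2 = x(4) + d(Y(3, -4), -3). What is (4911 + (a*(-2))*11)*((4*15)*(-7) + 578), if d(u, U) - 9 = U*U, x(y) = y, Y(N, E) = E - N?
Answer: 908026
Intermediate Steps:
d(u, U) = 9 + U² (d(u, U) = 9 + U*U = 9 + U²)
a = -38 (a = 6 - 2*(4 + (9 + (-3)²)) = 6 - 2*(4 + (9 + 9)) = 6 - 2*(4 + 18) = 6 - 2*22 = 6 - 44 = -38)
(4911 + (a*(-2))*11)*((4*15)*(-7) + 578) = (4911 - 38*(-2)*11)*((4*15)*(-7) + 578) = (4911 + 76*11)*(60*(-7) + 578) = (4911 + 836)*(-420 + 578) = 5747*158 = 908026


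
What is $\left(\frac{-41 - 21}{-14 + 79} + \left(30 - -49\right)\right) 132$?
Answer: $\frac{669636}{65} \approx 10302.0$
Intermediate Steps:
$\left(\frac{-41 - 21}{-14 + 79} + \left(30 - -49\right)\right) 132 = \left(- \frac{62}{65} + \left(30 + 49\right)\right) 132 = \left(\left(-62\right) \frac{1}{65} + 79\right) 132 = \left(- \frac{62}{65} + 79\right) 132 = \frac{5073}{65} \cdot 132 = \frac{669636}{65}$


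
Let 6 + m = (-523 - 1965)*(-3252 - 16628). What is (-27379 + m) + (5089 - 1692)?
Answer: 49437452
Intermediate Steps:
m = 49461434 (m = -6 + (-523 - 1965)*(-3252 - 16628) = -6 - 2488*(-19880) = -6 + 49461440 = 49461434)
(-27379 + m) + (5089 - 1692) = (-27379 + 49461434) + (5089 - 1692) = 49434055 + 3397 = 49437452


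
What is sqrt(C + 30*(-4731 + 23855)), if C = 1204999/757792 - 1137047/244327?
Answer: sqrt(1229194604224950650414622446)/46287261496 ≈ 757.44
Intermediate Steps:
C = -567231329551/185149045984 (C = 1204999*(1/757792) - 1137047*1/244327 = 1204999/757792 - 1137047/244327 = -567231329551/185149045984 ≈ -3.0636)
sqrt(C + 30*(-4731 + 23855)) = sqrt(-567231329551/185149045984 + 30*(-4731 + 23855)) = sqrt(-567231329551/185149045984 + 30*19124) = sqrt(-567231329551/185149045984 + 573720) = sqrt(106223143430610929/185149045984) = sqrt(1229194604224950650414622446)/46287261496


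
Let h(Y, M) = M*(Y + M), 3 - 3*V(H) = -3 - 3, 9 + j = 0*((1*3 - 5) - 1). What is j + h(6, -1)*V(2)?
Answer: -24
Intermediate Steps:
j = -9 (j = -9 + 0*((1*3 - 5) - 1) = -9 + 0*((3 - 5) - 1) = -9 + 0*(-2 - 1) = -9 + 0*(-3) = -9 + 0 = -9)
V(H) = 3 (V(H) = 1 - (-3 - 3)/3 = 1 - ⅓*(-6) = 1 + 2 = 3)
h(Y, M) = M*(M + Y)
j + h(6, -1)*V(2) = -9 - (-1 + 6)*3 = -9 - 1*5*3 = -9 - 5*3 = -9 - 15 = -24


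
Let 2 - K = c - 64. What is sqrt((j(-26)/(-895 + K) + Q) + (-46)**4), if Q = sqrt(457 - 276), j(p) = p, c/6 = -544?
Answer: sqrt(26547843988290 + 5929225*sqrt(181))/2435 ≈ 2116.0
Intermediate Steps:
c = -3264 (c = 6*(-544) = -3264)
K = 3330 (K = 2 - (-3264 - 64) = 2 - 1*(-3328) = 2 + 3328 = 3330)
Q = sqrt(181) ≈ 13.454
sqrt((j(-26)/(-895 + K) + Q) + (-46)**4) = sqrt((-26/(-895 + 3330) + sqrt(181)) + (-46)**4) = sqrt((-26/2435 + sqrt(181)) + 4477456) = sqrt(10902605334/2435 + sqrt(181))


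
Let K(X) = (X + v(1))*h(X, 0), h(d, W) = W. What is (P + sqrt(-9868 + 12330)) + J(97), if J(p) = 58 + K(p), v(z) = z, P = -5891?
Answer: -5833 + sqrt(2462) ≈ -5783.4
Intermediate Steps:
K(X) = 0 (K(X) = (X + 1)*0 = (1 + X)*0 = 0)
J(p) = 58 (J(p) = 58 + 0 = 58)
(P + sqrt(-9868 + 12330)) + J(97) = (-5891 + sqrt(-9868 + 12330)) + 58 = (-5891 + sqrt(2462)) + 58 = -5833 + sqrt(2462)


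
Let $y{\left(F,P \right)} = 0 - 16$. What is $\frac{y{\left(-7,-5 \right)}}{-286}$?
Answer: $\frac{8}{143} \approx 0.055944$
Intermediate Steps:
$y{\left(F,P \right)} = -16$ ($y{\left(F,P \right)} = 0 - 16 = -16$)
$\frac{y{\left(-7,-5 \right)}}{-286} = - \frac{16}{-286} = \left(-16\right) \left(- \frac{1}{286}\right) = \frac{8}{143}$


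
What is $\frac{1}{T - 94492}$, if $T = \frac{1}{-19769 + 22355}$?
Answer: $- \frac{2586}{244356311} \approx -1.0583 \cdot 10^{-5}$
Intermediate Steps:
$T = \frac{1}{2586} \approx 0.0003867$
$\frac{1}{T - 94492} = \frac{1}{\frac{1}{2586} - 94492} = \frac{1}{- \frac{244356311}{2586}} = - \frac{2586}{244356311}$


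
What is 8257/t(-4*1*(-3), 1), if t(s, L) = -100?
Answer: -8257/100 ≈ -82.570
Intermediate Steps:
8257/t(-4*1*(-3), 1) = 8257/(-100) = 8257*(-1/100) = -8257/100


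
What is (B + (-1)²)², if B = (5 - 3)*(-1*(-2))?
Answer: 25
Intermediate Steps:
B = 4 (B = 2*2 = 4)
(B + (-1)²)² = (4 + (-1)²)² = (4 + 1)² = 5² = 25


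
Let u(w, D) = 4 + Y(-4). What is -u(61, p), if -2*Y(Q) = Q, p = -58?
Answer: -6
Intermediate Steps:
Y(Q) = -Q/2
u(w, D) = 6 (u(w, D) = 4 - 1/2*(-4) = 4 + 2 = 6)
-u(61, p) = -1*6 = -6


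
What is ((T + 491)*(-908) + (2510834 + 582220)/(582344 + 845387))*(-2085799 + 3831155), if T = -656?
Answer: 373341686769654744/1427731 ≈ 2.6149e+11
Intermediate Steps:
((T + 491)*(-908) + (2510834 + 582220)/(582344 + 845387))*(-2085799 + 3831155) = ((-656 + 491)*(-908) + (2510834 + 582220)/(582344 + 845387))*(-2085799 + 3831155) = (-165*(-908) + 3093054/1427731)*1745356 = (149820 + 3093054*(1/1427731))*1745356 = (149820 + 3093054/1427731)*1745356 = (213905751474/1427731)*1745356 = 373341686769654744/1427731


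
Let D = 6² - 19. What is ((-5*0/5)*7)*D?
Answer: 0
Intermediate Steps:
D = 17 (D = 36 - 19 = 17)
((-5*0/5)*7)*D = ((-5*0/5)*7)*17 = ((0*(⅕))*7)*17 = (0*7)*17 = 0*17 = 0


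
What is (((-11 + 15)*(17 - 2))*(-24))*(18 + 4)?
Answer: -31680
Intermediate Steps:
(((-11 + 15)*(17 - 2))*(-24))*(18 + 4) = ((4*15)*(-24))*22 = (60*(-24))*22 = -1440*22 = -31680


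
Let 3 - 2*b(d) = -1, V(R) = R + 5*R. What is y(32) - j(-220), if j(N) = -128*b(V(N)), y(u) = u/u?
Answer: 257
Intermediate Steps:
V(R) = 6*R
y(u) = 1
b(d) = 2 (b(d) = 3/2 - ½*(-1) = 3/2 + ½ = 2)
j(N) = -256 (j(N) = -128*2 = -256)
y(32) - j(-220) = 1 - 1*(-256) = 1 + 256 = 257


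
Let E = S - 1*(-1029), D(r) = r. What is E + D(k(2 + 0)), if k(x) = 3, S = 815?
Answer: 1847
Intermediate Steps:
E = 1844 (E = 815 - 1*(-1029) = 815 + 1029 = 1844)
E + D(k(2 + 0)) = 1844 + 3 = 1847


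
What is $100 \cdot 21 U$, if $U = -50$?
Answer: $-105000$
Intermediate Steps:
$100 \cdot 21 U = 100 \cdot 21 \left(-50\right) = 2100 \left(-50\right) = -105000$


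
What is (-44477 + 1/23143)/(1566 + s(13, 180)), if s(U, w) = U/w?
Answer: -185279617800/6523849699 ≈ -28.400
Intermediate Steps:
(-44477 + 1/23143)/(1566 + s(13, 180)) = (-44477 + 1/23143)/(1566 + 13/180) = (-44477 + 1/23143)/(1566 + 13*(1/180)) = -1029331210/(23143*(1566 + 13/180)) = -1029331210/(23143*281893/180) = -1029331210/23143*180/281893 = -185279617800/6523849699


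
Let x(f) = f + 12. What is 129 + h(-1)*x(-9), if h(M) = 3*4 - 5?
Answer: 150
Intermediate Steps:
x(f) = 12 + f
h(M) = 7 (h(M) = 12 - 5 = 7)
129 + h(-1)*x(-9) = 129 + 7*(12 - 9) = 129 + 7*3 = 129 + 21 = 150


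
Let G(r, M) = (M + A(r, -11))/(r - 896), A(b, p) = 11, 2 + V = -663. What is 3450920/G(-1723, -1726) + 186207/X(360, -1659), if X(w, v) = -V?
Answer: 171730354263/32585 ≈ 5.2702e+6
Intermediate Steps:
V = -665 (V = -2 - 663 = -665)
G(r, M) = (11 + M)/(-896 + r) (G(r, M) = (M + 11)/(r - 896) = (11 + M)/(-896 + r))
X(w, v) = 665 (X(w, v) = -1*(-665) = 665)
3450920/G(-1723, -1726) + 186207/X(360, -1659) = 3450920/(((11 - 1726)/(-896 - 1723))) + 186207/665 = 3450920/((-1715/(-2619))) + 186207*(1/665) = 3450920/((-1/2619*(-1715))) + 26601/95 = 3450920/(1715/2619) + 26601/95 = 3450920*(2619/1715) + 26601/95 = 1807591896/343 + 26601/95 = 171730354263/32585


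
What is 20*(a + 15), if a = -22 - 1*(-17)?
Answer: 200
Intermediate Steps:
a = -5 (a = -22 + 17 = -5)
20*(a + 15) = 20*(-5 + 15) = 20*10 = 200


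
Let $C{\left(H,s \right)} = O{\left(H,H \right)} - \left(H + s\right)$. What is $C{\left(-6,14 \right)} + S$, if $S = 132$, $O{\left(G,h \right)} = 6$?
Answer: $130$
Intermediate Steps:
$C{\left(H,s \right)} = 6 - H - s$ ($C{\left(H,s \right)} = 6 - \left(H + s\right) = 6 - H - s$)
$C{\left(-6,14 \right)} + S = \left(6 - -6 - 14\right) + 132 = \left(6 + 6 - 14\right) + 132 = -2 + 132 = 130$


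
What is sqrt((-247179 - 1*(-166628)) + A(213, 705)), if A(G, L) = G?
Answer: I*sqrt(80338) ≈ 283.44*I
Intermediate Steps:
sqrt((-247179 - 1*(-166628)) + A(213, 705)) = sqrt((-247179 - 1*(-166628)) + 213) = sqrt((-247179 + 166628) + 213) = sqrt(-80551 + 213) = sqrt(-80338) = I*sqrt(80338)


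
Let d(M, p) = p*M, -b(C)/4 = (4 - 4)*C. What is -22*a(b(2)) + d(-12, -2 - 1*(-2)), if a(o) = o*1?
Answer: 0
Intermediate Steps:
b(C) = 0 (b(C) = -4*(4 - 4)*C = -0*C = -4*0 = 0)
d(M, p) = M*p
a(o) = o
-22*a(b(2)) + d(-12, -2 - 1*(-2)) = -22*0 - 12*(-2 - 1*(-2)) = 0 - 12*(-2 + 2) = 0 - 12*0 = 0 + 0 = 0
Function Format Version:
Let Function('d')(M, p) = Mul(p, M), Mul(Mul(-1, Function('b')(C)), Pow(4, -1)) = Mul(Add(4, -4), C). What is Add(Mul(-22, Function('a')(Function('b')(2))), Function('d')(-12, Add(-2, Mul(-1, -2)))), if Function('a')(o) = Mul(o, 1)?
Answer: 0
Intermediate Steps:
Function('b')(C) = 0 (Function('b')(C) = Mul(-4, Mul(Add(4, -4), C)) = Mul(-4, Mul(0, C)) = Mul(-4, 0) = 0)
Function('d')(M, p) = Mul(M, p)
Function('a')(o) = o
Add(Mul(-22, Function('a')(Function('b')(2))), Function('d')(-12, Add(-2, Mul(-1, -2)))) = Add(Mul(-22, 0), Mul(-12, Add(-2, Mul(-1, -2)))) = Add(0, Mul(-12, Add(-2, 2))) = Add(0, Mul(-12, 0)) = Add(0, 0) = 0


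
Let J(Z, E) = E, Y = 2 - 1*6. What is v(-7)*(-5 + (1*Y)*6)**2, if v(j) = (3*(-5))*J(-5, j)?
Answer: 88305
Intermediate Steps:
Y = -4 (Y = 2 - 6 = -4)
v(j) = -15*j (v(j) = (3*(-5))*j = -15*j)
v(-7)*(-5 + (1*Y)*6)**2 = (-15*(-7))*(-5 + (1*(-4))*6)**2 = 105*(-5 - 4*6)**2 = 105*(-5 - 24)**2 = 105*(-29)**2 = 105*841 = 88305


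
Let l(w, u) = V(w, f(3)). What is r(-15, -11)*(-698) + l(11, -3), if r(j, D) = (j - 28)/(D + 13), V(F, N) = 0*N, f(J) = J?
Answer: 15007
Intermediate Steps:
V(F, N) = 0
l(w, u) = 0
r(j, D) = (-28 + j)/(13 + D)
r(-15, -11)*(-698) + l(11, -3) = ((-28 - 15)/(13 - 11))*(-698) + 0 = (-43/2)*(-698) + 0 = ((1/2)*(-43))*(-698) + 0 = -43/2*(-698) + 0 = 15007 + 0 = 15007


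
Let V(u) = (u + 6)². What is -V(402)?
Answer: -166464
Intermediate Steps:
V(u) = (6 + u)²
-V(402) = -(6 + 402)² = -1*408² = -1*166464 = -166464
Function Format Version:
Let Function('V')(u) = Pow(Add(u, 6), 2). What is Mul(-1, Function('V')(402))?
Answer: -166464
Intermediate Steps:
Function('V')(u) = Pow(Add(6, u), 2)
Mul(-1, Function('V')(402)) = Mul(-1, Pow(Add(6, 402), 2)) = Mul(-1, Pow(408, 2)) = Mul(-1, 166464) = -166464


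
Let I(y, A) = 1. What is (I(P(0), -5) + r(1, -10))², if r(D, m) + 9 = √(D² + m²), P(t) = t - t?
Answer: (8 - √101)² ≈ 4.2020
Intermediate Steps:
P(t) = 0
r(D, m) = -9 + √(D² + m²)
(I(P(0), -5) + r(1, -10))² = (1 + (-9 + √(1² + (-10)²)))² = (1 + (-9 + √(1 + 100)))² = (1 + (-9 + √101))² = (-8 + √101)²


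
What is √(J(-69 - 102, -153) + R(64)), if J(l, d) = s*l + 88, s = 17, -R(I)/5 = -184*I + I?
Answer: √55741 ≈ 236.10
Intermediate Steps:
R(I) = 915*I (R(I) = -5*(-184*I + I) = -(-915)*I = 915*I)
J(l, d) = 88 + 17*l (J(l, d) = 17*l + 88 = 88 + 17*l)
√(J(-69 - 102, -153) + R(64)) = √((88 + 17*(-69 - 102)) + 915*64) = √((88 + 17*(-171)) + 58560) = √((88 - 2907) + 58560) = √(-2819 + 58560) = √55741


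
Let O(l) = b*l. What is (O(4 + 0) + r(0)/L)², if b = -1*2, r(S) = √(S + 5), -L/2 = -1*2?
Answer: (-32 + √5)²/16 ≈ 55.368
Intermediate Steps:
L = 4 (L = -(-2)*2 = -2*(-2) = 4)
r(S) = √(5 + S)
b = -2
O(l) = -2*l
(O(4 + 0) + r(0)/L)² = (-2*(4 + 0) + √(5 + 0)/4)² = (-2*4 + √5*(¼))² = (-8 + √5/4)²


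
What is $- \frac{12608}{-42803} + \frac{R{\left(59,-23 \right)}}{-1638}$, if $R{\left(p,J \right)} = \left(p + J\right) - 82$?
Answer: $\frac{11310421}{35055657} \approx 0.32264$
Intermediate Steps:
$R{\left(p,J \right)} = -82 + J + p$ ($R{\left(p,J \right)} = \left(J + p\right) - 82 = -82 + J + p$)
$- \frac{12608}{-42803} + \frac{R{\left(59,-23 \right)}}{-1638} = - \frac{12608}{-42803} + \frac{-82 - 23 + 59}{-1638} = \left(-12608\right) \left(- \frac{1}{42803}\right) - - \frac{23}{819} = \frac{12608}{42803} + \frac{23}{819} = \frac{11310421}{35055657}$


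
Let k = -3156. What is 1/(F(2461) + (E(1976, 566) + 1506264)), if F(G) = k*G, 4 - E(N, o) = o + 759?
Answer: -1/6261973 ≈ -1.5969e-7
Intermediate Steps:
E(N, o) = -755 - o (E(N, o) = 4 - (o + 759) = 4 - (759 + o) = 4 + (-759 - o) = -755 - o)
F(G) = -3156*G
1/(F(2461) + (E(1976, 566) + 1506264)) = 1/(-3156*2461 + ((-755 - 1*566) + 1506264)) = 1/(-7766916 + ((-755 - 566) + 1506264)) = 1/(-7766916 + (-1321 + 1506264)) = 1/(-7766916 + 1504943) = 1/(-6261973) = -1/6261973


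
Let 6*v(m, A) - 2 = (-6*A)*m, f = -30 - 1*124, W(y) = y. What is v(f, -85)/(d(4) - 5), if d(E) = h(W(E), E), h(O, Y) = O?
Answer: 39269/3 ≈ 13090.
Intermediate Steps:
f = -154 (f = -30 - 124 = -154)
v(m, A) = ⅓ - A*m (v(m, A) = ⅓ + ((-6*A)*m)/6 = ⅓ + (-6*A*m)/6 = ⅓ - A*m)
d(E) = E
v(f, -85)/(d(4) - 5) = (⅓ - 1*(-85)*(-154))/(4 - 5) = (⅓ - 13090)/(-1) = -39269/3*(-1) = 39269/3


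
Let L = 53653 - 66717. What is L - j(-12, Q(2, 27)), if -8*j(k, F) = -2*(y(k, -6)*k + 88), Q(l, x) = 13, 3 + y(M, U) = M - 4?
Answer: -13143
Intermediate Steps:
L = -13064
y(M, U) = -7 + M (y(M, U) = -3 + (M - 4) = -3 + (-4 + M) = -7 + M)
j(k, F) = 22 + k*(-7 + k)/4 (j(k, F) = -(-1)*((-7 + k)*k + 88)/4 = -(-1)*(k*(-7 + k) + 88)/4 = -(-1)*(88 + k*(-7 + k))/4 = -(-176 - 2*k*(-7 + k))/8 = 22 + k*(-7 + k)/4)
L - j(-12, Q(2, 27)) = -13064 - (22 + (1/4)*(-12)*(-7 - 12)) = -13064 - (22 + (1/4)*(-12)*(-19)) = -13064 - (22 + 57) = -13064 - 1*79 = -13064 - 79 = -13143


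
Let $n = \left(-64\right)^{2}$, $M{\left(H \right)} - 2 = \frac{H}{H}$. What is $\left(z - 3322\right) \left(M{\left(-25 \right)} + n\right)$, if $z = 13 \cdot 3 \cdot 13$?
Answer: $-11538685$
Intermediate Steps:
$z = 507$ ($z = 39 \cdot 13 = 507$)
$M{\left(H \right)} = 3$ ($M{\left(H \right)} = 2 + \frac{H}{H} = 2 + 1 = 3$)
$n = 4096$
$\left(z - 3322\right) \left(M{\left(-25 \right)} + n\right) = \left(507 - 3322\right) \left(3 + 4096\right) = \left(-2815\right) 4099 = -11538685$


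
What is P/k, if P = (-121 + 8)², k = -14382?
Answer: -12769/14382 ≈ -0.88785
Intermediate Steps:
P = 12769 (P = (-113)² = 12769)
P/k = 12769/(-14382) = 12769*(-1/14382) = -12769/14382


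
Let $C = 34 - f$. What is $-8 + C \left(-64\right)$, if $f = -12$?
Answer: $-2952$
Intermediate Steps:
$C = 46$ ($C = 34 - -12 = 34 + 12 = 46$)
$-8 + C \left(-64\right) = -8 + 46 \left(-64\right) = -8 - 2944 = -2952$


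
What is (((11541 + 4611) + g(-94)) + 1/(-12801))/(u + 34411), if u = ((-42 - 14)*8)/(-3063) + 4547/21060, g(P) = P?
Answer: 1473323795870940/3157247414261969 ≈ 0.46665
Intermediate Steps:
u = 7787447/21502260 (u = -56*8*(-1/3063) + 4547*(1/21060) = -448*(-1/3063) + 4547/21060 = 448/3063 + 4547/21060 = 7787447/21502260 ≈ 0.36217)
(((11541 + 4611) + g(-94)) + 1/(-12801))/(u + 34411) = (((11541 + 4611) - 94) + 1/(-12801))/(7787447/21502260 + 34411) = ((16152 - 94) - 1/12801)/(739922056307/21502260) = (16058 - 1/12801)*(21502260/739922056307) = (205558457/12801)*(21502260/739922056307) = 1473323795870940/3157247414261969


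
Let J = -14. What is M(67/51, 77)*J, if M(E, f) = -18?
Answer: 252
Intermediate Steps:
M(67/51, 77)*J = -18*(-14) = 252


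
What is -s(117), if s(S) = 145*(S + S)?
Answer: -33930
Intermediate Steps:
s(S) = 290*S (s(S) = 145*(2*S) = 290*S)
-s(117) = -290*117 = -1*33930 = -33930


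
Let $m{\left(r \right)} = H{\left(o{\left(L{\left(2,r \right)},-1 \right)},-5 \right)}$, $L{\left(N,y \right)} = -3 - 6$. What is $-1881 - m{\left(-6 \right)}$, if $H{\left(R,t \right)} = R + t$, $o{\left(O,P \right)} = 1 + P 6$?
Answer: $-1871$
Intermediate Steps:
$L{\left(N,y \right)} = -9$ ($L{\left(N,y \right)} = -3 - 6 = -9$)
$o{\left(O,P \right)} = 1 + 6 P$
$m{\left(r \right)} = -10$ ($m{\left(r \right)} = \left(1 + 6 \left(-1\right)\right) - 5 = \left(1 - 6\right) - 5 = -5 - 5 = -10$)
$-1881 - m{\left(-6 \right)} = -1881 - -10 = -1881 + 10 = -1871$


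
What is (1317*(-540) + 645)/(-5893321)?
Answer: 101505/841903 ≈ 0.12057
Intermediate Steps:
(1317*(-540) + 645)/(-5893321) = (-711180 + 645)*(-1/5893321) = -710535*(-1/5893321) = 101505/841903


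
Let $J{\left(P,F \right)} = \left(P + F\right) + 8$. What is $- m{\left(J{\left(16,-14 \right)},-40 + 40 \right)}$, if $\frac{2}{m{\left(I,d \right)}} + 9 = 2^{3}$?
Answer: $2$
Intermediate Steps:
$J{\left(P,F \right)} = 8 + F + P$ ($J{\left(P,F \right)} = \left(F + P\right) + 8 = 8 + F + P$)
$m{\left(I,d \right)} = -2$ ($m{\left(I,d \right)} = \frac{2}{-9 + 2^{3}} = \frac{2}{-9 + 8} = \frac{2}{-1} = 2 \left(-1\right) = -2$)
$- m{\left(J{\left(16,-14 \right)},-40 + 40 \right)} = \left(-1\right) \left(-2\right) = 2$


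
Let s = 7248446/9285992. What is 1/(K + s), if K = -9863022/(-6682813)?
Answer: 31028274027748/70013976273211 ≈ 0.44317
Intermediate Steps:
K = 9863022/6682813 (K = -9863022*(-1/6682813) = 9863022/6682813 ≈ 1.4759)
s = 3624223/4642996 (s = 7248446*(1/9285992) = 3624223/4642996 ≈ 0.78058)
1/(K + s) = 1/(9863022/6682813 + 3624223/4642996) = 1/(70013976273211/31028274027748) = 31028274027748/70013976273211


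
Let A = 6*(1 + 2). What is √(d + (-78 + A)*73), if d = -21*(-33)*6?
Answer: I*√222 ≈ 14.9*I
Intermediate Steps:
A = 18 (A = 6*3 = 18)
d = 4158 (d = 693*6 = 4158)
√(d + (-78 + A)*73) = √(4158 + (-78 + 18)*73) = √(4158 - 60*73) = √(4158 - 4380) = √(-222) = I*√222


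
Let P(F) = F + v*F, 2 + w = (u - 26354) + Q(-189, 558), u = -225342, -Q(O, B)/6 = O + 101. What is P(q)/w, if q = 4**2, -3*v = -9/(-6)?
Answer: -4/125585 ≈ -3.1851e-5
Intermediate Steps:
Q(O, B) = -606 - 6*O (Q(O, B) = -6*(O + 101) = -6*(101 + O) = -606 - 6*O)
v = -1/2 (v = -(-3)/(-6) = -(-3)*(-1)/6 = -1/3*3/2 = -1/2 ≈ -0.50000)
w = -251170 (w = -2 + ((-225342 - 26354) + (-606 - 6*(-189))) = -2 + (-251696 + (-606 + 1134)) = -2 + (-251696 + 528) = -2 - 251168 = -251170)
q = 16
P(F) = F/2 (P(F) = F - F/2 = F/2)
P(q)/w = ((1/2)*16)/(-251170) = 8*(-1/251170) = -4/125585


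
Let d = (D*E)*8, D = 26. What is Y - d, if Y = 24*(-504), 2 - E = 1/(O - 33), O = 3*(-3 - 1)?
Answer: -563248/45 ≈ -12517.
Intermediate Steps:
O = -12 (O = 3*(-4) = -12)
E = 91/45 (E = 2 - 1/(-12 - 33) = 2 - 1/(-45) = 2 - 1*(-1/45) = 2 + 1/45 = 91/45 ≈ 2.0222)
d = 18928/45 (d = (26*(91/45))*8 = (2366/45)*8 = 18928/45 ≈ 420.62)
Y = -12096
Y - d = -12096 - 1*18928/45 = -12096 - 18928/45 = -563248/45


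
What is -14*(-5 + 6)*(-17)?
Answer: 238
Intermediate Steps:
-14*(-5 + 6)*(-17) = -14*1*(-17) = -14*(-17) = 238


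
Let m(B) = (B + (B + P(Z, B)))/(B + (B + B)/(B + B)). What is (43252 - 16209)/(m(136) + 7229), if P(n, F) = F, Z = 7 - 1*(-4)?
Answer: 3704891/990781 ≈ 3.7394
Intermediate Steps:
Z = 11 (Z = 7 + 4 = 11)
m(B) = 3*B/(1 + B) (m(B) = (B + (B + B))/(B + (B + B)/(B + B)) = (B + 2*B)/(B + (2*B)/((2*B))) = (3*B)/(B + (2*B)*(1/(2*B))) = (3*B)/(B + 1) = (3*B)/(1 + B) = 3*B/(1 + B))
(43252 - 16209)/(m(136) + 7229) = (43252 - 16209)/(3*136/(1 + 136) + 7229) = 27043/(3*136/137 + 7229) = 27043/(3*136*(1/137) + 7229) = 27043/(408/137 + 7229) = 27043/(990781/137) = 27043*(137/990781) = 3704891/990781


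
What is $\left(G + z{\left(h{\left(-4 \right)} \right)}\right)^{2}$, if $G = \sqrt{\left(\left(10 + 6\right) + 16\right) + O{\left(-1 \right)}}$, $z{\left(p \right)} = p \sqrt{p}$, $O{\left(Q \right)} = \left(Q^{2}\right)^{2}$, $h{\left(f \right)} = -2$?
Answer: $25 - 4 i \sqrt{66} \approx 25.0 - 32.496 i$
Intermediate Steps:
$O{\left(Q \right)} = Q^{4}$
$z{\left(p \right)} = p^{\frac{3}{2}}$
$G = \sqrt{33}$ ($G = \sqrt{\left(\left(10 + 6\right) + 16\right) + \left(-1\right)^{4}} = \sqrt{\left(16 + 16\right) + 1} = \sqrt{32 + 1} = \sqrt{33} \approx 5.7446$)
$\left(G + z{\left(h{\left(-4 \right)} \right)}\right)^{2} = \left(\sqrt{33} + \left(-2\right)^{\frac{3}{2}}\right)^{2} = \left(\sqrt{33} - 2 i \sqrt{2}\right)^{2}$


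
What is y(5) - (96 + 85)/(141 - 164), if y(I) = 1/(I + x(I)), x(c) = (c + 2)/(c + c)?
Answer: 10547/1311 ≈ 8.0450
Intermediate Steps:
x(c) = (2 + c)/(2*c) (x(c) = (2 + c)/((2*c)) = (2 + c)*(1/(2*c)) = (2 + c)/(2*c))
y(I) = 1/(I + (2 + I)/(2*I))
y(5) - (96 + 85)/(141 - 164) = 2*5/(2 + 5 + 2*5**2) - (96 + 85)/(141 - 164) = 2*5/(2 + 5 + 2*25) - 181/(-23) = 2*5/(2 + 5 + 50) - 181*(-1)/23 = 2*5/57 - 1*(-181/23) = 2*5*(1/57) + 181/23 = 10/57 + 181/23 = 10547/1311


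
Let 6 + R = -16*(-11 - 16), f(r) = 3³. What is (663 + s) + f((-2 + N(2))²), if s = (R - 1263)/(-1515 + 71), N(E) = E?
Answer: 997197/1444 ≈ 690.58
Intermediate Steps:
f(r) = 27
R = 426 (R = -6 - 16*(-11 - 16) = -6 - 16*(-27) = -6 + 432 = 426)
s = 837/1444 (s = (426 - 1263)/(-1515 + 71) = -837/(-1444) = -837*(-1/1444) = 837/1444 ≈ 0.57964)
(663 + s) + f((-2 + N(2))²) = (663 + 837/1444) + 27 = 958209/1444 + 27 = 997197/1444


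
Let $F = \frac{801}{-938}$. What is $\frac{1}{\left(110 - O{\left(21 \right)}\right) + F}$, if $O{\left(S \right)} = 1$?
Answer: $\frac{938}{101441} \approx 0.0092468$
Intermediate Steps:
$F = - \frac{801}{938}$ ($F = 801 \left(- \frac{1}{938}\right) = - \frac{801}{938} \approx -0.85394$)
$\frac{1}{\left(110 - O{\left(21 \right)}\right) + F} = \frac{1}{\left(110 - 1\right) - \frac{801}{938}} = \frac{1}{109 - \frac{801}{938}} = \frac{1}{\frac{101441}{938}} = \frac{938}{101441}$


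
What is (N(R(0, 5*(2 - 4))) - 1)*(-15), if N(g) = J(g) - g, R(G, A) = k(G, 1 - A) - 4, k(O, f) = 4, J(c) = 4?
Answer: -45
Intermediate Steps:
R(G, A) = 0 (R(G, A) = 4 - 4 = 0)
N(g) = 4 - g
(N(R(0, 5*(2 - 4))) - 1)*(-15) = ((4 - 1*0) - 1)*(-15) = ((4 + 0) - 1)*(-15) = (4 - 1)*(-15) = 3*(-15) = -45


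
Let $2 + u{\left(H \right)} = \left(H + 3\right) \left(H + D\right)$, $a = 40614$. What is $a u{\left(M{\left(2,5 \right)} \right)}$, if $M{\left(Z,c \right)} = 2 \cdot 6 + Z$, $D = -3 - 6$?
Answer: $3370962$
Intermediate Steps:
$D = -9$ ($D = -3 - 6 = -9$)
$M{\left(Z,c \right)} = 12 + Z$
$u{\left(H \right)} = -2 + \left(-9 + H\right) \left(3 + H\right)$ ($u{\left(H \right)} = -2 + \left(H + 3\right) \left(H - 9\right) = -2 + \left(3 + H\right) \left(-9 + H\right) = -2 + \left(-9 + H\right) \left(3 + H\right)$)
$a u{\left(M{\left(2,5 \right)} \right)} = 40614 \left(-29 + \left(12 + 2\right)^{2} - 6 \left(12 + 2\right)\right) = 40614 \left(-29 + 14^{2} - 84\right) = 40614 \left(-29 + 196 - 84\right) = 40614 \cdot 83 = 3370962$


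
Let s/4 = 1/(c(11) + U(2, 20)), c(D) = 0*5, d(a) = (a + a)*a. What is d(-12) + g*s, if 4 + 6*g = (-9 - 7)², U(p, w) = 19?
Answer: 5640/19 ≈ 296.84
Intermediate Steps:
d(a) = 2*a² (d(a) = (2*a)*a = 2*a²)
c(D) = 0
g = 42 (g = -⅔ + (-9 - 7)²/6 = -⅔ + (⅙)*(-16)² = -⅔ + (⅙)*256 = -⅔ + 128/3 = 42)
s = 4/19 (s = 4/(0 + 19) = 4/19 ≈ 0.21053)
d(-12) + g*s = 2*(-12)² + 42*(4/19) = 2*144 + 168/19 = 288 + 168/19 = 5640/19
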